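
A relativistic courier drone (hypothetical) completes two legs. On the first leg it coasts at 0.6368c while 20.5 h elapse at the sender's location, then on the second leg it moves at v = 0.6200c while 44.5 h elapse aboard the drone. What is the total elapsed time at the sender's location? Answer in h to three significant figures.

Leg 1: 20.5 h is already measured at the sender's location.
Leg 2: γ = 1/√(1 − 0.6200²) = 1/√0.6156 = 1.275; Δt_2 = 1.275 × 44.5 = 56.72 h.
Total: 20.50 + 56.72 h.

Δt = 77.2 h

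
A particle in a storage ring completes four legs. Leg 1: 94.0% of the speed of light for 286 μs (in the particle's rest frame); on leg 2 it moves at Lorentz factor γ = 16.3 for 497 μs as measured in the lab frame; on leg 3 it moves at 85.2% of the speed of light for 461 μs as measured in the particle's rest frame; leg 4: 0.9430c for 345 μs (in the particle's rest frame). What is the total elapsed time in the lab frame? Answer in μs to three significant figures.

Δt = 3250 μs

Leg 1: β = 0.940; γ = 1/√(1 − 0.940²) = 1/√0.1164 = 2.931; Δt_1 = 2.931 × 286 = 838.3 μs.
Leg 2: 497 μs is already measured in the lab frame.
Leg 3: β = 0.852; γ = 1/√(1 − 0.852²) = 1/√0.2741 = 1.910; Δt_3 = 1.910 × 461 = 880.5 μs.
Leg 4: γ = 1/√(1 − 0.9430²) = 1/√0.1108 = 3.005; Δt_4 = 3.005 × 345 = 1037 μs.
Total: 838.3 + 497.0 + 880.5 + 1037 μs.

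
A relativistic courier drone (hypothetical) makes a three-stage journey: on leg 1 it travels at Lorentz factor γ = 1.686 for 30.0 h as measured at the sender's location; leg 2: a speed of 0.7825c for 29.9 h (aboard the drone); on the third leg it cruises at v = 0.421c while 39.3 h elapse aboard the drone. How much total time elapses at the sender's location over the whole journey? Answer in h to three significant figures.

Leg 1: 30.0 h is already measured at the sender's location.
Leg 2: γ = 1/√(1 − 0.7825²) = 1/√0.3877 = 1.606; Δt_2 = 1.606 × 29.9 = 48.02 h.
Leg 3: γ = 1/√(1 − 0.421²) = 1/√0.8228 = 1.102; Δt_3 = 1.102 × 39.3 = 43.33 h.
Total: 30.00 + 48.02 + 43.33 h.

Δt = 121 h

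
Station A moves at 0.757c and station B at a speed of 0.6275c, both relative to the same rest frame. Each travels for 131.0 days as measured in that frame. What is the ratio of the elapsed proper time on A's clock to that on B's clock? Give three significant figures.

τ_A/τ_B = 0.839

A: γ = 1/√(1 − 0.757²) = 1/√0.4270 = 1.530. B: γ = 1/√(1 − 0.6275²) = 1/√0.6062 = 1.284.
τ_A/τ_B = γ_B/γ_A = 1.284/1.530 = 0.8392, so τ_A/τ_B = 0.8392.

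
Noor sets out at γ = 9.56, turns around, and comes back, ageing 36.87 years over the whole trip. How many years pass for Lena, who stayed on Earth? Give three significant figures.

γ = 9.56
Earth-frame duration is the dilated interval: Δt = γτ = 9.560 × 36.87 years.

Δt = 352 years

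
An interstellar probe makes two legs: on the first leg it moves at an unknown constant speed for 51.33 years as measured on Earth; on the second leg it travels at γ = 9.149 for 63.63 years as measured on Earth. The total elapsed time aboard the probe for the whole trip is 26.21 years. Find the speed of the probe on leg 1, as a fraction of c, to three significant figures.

Leg 1: speed unknown; τ_1 = 51.33/γ_1.
Leg 2: γ = 9.149; τ_2 = 63.63/9.149 = 6.955 years.
Total proper time: τ_1 + 6.955 = 26.21, so τ_1 = 26.21 − 6.955 = 19.26 years.
γ_1 = 51.33/19.26 = 2.666; β = √(1 − 1/γ²) = √0.8593.

β = 0.927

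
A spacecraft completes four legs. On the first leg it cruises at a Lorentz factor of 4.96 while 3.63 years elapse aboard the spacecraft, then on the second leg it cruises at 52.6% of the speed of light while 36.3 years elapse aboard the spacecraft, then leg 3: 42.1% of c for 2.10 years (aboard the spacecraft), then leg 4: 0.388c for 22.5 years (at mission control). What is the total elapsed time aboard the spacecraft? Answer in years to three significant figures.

Leg 1: 3.63 years is already measured aboard the spacecraft.
Leg 2: 36.3 years is already measured aboard the spacecraft.
Leg 3: 2.10 years is already measured aboard the spacecraft.
Leg 4: γ = 1/√(1 − 0.388²) = 1/√0.8495 = 1.085; τ_4 = 22.5/1.085 = 20.74 years.
Total: 3.630 + 36.30 + 2.100 + 20.74 years.

τ = 62.8 years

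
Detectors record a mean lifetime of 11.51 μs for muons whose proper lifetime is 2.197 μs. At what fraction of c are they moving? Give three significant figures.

v = 0.982c

γ = Δt/τ₀ = 11.51/2.197 = 5.239
β = √(1 − 1/γ²) = √(1 − 0.03643) = √0.9636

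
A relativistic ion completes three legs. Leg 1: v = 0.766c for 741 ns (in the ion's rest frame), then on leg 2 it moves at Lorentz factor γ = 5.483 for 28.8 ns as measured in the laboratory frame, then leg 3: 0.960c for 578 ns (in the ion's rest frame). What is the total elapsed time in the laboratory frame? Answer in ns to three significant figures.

Δt = 3250 ns

Leg 1: γ = 1/√(1 − 0.766²) = 1/√0.4132 = 1.556; Δt_1 = 1.556 × 741 = 1153 ns.
Leg 2: 28.8 ns is already measured in the laboratory frame.
Leg 3: γ = 1/√(1 − 0.960²) = 25/7 ≈ 3.571; Δt_3 = 3.571 × 578 = 2064 ns.
Total: 1153 + 28.80 + 2064 ns.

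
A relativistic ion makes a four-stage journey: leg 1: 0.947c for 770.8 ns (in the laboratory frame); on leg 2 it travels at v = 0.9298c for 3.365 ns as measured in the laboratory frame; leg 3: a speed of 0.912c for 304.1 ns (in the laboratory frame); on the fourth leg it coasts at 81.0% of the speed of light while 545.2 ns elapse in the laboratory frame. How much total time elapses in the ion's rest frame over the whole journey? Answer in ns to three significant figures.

Leg 1: γ = 1/√(1 − 0.947²) = 1/√0.1032 = 3.113; τ_1 = 770.8/3.113 = 247.6 ns.
Leg 2: γ = 1/√(1 − 0.9298²) = 1/√0.1355 = 2.717; τ_2 = 3.365/2.717 = 1.239 ns.
Leg 3: γ = 1/√(1 − 0.912²) = 1/√0.1683 = 2.438; τ_3 = 304.1/2.438 = 124.7 ns.
Leg 4: β = 0.810; γ = 1/√(1 − 0.810²) = 1/√0.3439 = 1.705; τ_4 = 545.2/1.705 = 319.7 ns.
Total: 247.6 + 1.239 + 124.7 + 319.7 ns.

τ = 693 ns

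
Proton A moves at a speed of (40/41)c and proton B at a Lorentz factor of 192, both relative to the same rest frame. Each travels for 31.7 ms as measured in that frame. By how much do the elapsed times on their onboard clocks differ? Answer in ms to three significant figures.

|τ_A − τ_B| = 6.79 ms

A: γ = 1/√(1 − (40/41)²) = 41/9 ≈ 4.556; τ_A = 31.7/4.556 = 6.959 ms.
B: γ = 192; τ_B = 31.7/192.0 = 0.1651 ms.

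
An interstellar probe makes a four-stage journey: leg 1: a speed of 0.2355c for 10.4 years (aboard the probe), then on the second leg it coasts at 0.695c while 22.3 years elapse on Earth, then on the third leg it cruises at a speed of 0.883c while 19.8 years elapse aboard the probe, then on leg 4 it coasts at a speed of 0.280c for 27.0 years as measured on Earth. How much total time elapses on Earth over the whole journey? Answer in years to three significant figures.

Leg 1: γ = 1/√(1 − 0.2355²) = 1/√0.9445 = 1.029; Δt_1 = 1.029 × 10.4 = 10.70 years.
Leg 2: 22.3 years is already measured on Earth.
Leg 3: γ = 1/√(1 − 0.883²) = 1/√0.2203 = 2.131; Δt_3 = 2.131 × 19.8 = 42.18 years.
Leg 4: 27.0 years is already measured on Earth.
Total: 10.70 + 22.30 + 42.18 + 27.00 years.

Δt = 102 years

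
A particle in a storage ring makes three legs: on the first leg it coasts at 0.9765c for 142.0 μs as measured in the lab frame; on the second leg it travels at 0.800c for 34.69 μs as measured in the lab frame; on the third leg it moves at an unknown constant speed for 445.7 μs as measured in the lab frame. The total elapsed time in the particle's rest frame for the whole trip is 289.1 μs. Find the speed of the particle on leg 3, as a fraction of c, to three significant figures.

β = 0.846

Leg 1: γ = 1/√(1 − 0.9765²) = 1/√0.04645 = 4.640; τ_1 = 142.0/4.640 = 30.60 μs.
Leg 2: γ = 1/√(1 − 0.800²) = 5/3 ≈ 1.667; τ_2 = 34.69/1.667 = 20.81 μs.
Leg 3: speed unknown; τ_3 = 445.7/γ_3.
Total proper time: 30.60 + 20.81 + τ_3 = 289.1, so τ_3 = 289.1 − 51.42 = 237.7 μs.
γ_3 = 445.7/237.7 = 1.875; β = √(1 − 1/γ²) = √0.7156.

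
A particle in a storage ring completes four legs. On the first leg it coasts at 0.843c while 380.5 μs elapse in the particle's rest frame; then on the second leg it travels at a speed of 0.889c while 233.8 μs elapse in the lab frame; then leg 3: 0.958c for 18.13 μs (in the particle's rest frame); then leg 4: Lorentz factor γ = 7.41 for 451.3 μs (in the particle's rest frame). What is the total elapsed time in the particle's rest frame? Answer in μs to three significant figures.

τ = 957 μs

Leg 1: 380.5 μs is already measured in the particle's rest frame.
Leg 2: γ = 1/√(1 − 0.889²) = 1/√0.2097 = 2.184; τ_2 = 233.8/2.184 = 107.1 μs.
Leg 3: 18.13 μs is already measured in the particle's rest frame.
Leg 4: 451.3 μs is already measured in the particle's rest frame.
Total: 380.5 + 107.1 + 18.13 + 451.3 μs.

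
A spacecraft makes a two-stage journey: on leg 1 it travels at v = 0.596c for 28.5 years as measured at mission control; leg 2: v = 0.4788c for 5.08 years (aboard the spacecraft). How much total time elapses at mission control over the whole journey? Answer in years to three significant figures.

Δt = 34.3 years

Leg 1: 28.5 years is already measured at mission control.
Leg 2: γ = 1/√(1 − 0.4788²) = 1/√0.7708 = 1.139; Δt_2 = 1.139 × 5.08 = 5.786 years.
Total: 28.50 + 5.786 years.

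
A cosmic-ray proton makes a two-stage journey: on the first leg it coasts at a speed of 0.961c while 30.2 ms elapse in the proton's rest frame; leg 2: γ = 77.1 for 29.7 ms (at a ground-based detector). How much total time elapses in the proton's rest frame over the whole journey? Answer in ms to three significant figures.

τ = 30.6 ms

Leg 1: 30.2 ms is already measured in the proton's rest frame.
Leg 2: γ = 77.1; τ_2 = 29.7/77.10 = 0.3852 ms.
Total: 30.20 + 0.3852 ms.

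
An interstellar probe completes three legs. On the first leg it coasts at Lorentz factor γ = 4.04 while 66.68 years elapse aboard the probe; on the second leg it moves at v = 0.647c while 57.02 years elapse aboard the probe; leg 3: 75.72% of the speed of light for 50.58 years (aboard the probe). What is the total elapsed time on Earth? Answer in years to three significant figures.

Δt = 422 years

Leg 1: γ = 4.04; Δt_1 = 4.040 × 66.68 = 269.4 years.
Leg 2: γ = 1/√(1 − 0.647²) = 1/√0.5814 = 1.311; Δt_2 = 1.311 × 57.02 = 74.78 years.
Leg 3: β = 0.7572; γ = 1/√(1 − 0.7572²) = 1/√0.4266 = 1.531; Δt_3 = 1.531 × 50.58 = 77.44 years.
Total: 269.4 + 74.78 + 77.44 years.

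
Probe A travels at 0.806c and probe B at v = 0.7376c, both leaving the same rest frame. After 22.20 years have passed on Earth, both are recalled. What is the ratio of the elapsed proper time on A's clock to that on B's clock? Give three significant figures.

A: γ = 1/√(1 − 0.806²) = 1/√0.3504 = 1.689. B: γ = 1/√(1 − 0.7376²) = 1/√0.4559 = 1.481.
τ_A/τ_B = γ_B/γ_A = 1.481/1.689 = 0.8766, so τ_A/τ_B = 0.8766.

τ_A/τ_B = 0.877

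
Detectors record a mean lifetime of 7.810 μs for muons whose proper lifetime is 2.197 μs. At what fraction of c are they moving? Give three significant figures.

β = 0.960

γ = Δt/τ₀ = 7.810/2.197 = 3.555
β = √(1 − 1/γ²) = √(1 − 0.07913) = √0.9209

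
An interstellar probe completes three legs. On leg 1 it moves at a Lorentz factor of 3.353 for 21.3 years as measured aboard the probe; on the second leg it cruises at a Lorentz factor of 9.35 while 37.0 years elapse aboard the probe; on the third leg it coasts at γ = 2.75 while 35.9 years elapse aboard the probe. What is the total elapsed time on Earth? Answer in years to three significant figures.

Δt = 516 years

Leg 1: γ = 3.353; Δt_1 = 3.353 × 21.3 = 71.42 years.
Leg 2: γ = 9.35; Δt_2 = 9.350 × 37.0 = 346.0 years.
Leg 3: γ = 2.75; Δt_3 = 2.750 × 35.9 = 98.72 years.
Total: 71.42 + 346.0 + 98.72 years.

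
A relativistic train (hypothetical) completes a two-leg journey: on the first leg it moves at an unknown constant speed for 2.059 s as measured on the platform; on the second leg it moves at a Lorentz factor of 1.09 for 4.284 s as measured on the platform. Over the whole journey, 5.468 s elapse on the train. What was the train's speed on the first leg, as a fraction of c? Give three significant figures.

Leg 1: speed unknown; τ_1 = 2.059/γ_1.
Leg 2: γ = 1.09; τ_2 = 4.284/1.090 = 3.930 s.
Total proper time: τ_1 + 3.930 = 5.468, so τ_1 = 5.468 − 3.930 = 1.538 s.
γ_1 = 2.059/1.538 = 1.339; β = √(1 − 1/γ²) = √0.4422.

β = 0.665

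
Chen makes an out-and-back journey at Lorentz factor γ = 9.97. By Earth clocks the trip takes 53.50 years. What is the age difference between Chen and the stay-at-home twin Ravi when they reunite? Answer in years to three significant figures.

γ = 9.97
Chen's elapsed proper time: τ = 53.50/9.970 = 5.366 years.
Age gap = Δt − τ = 53.50 − 5.366 years.

Δt − τ = 48.1 years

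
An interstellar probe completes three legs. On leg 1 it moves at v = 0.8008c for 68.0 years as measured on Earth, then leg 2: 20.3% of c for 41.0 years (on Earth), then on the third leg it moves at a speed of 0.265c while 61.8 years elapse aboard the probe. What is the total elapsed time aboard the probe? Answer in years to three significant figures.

Leg 1: γ = 1/√(1 − 0.8008²) = 1/√0.3587 = 1.670; τ_1 = 68.0/1.670 = 40.73 years.
Leg 2: β = 0.203; γ = 1/√(1 − 0.203²) = 1/√0.9588 = 1.021; τ_2 = 41.0/1.021 = 40.15 years.
Leg 3: 61.8 years is already measured aboard the probe.
Total: 40.73 + 40.15 + 61.80 years.

τ = 143 years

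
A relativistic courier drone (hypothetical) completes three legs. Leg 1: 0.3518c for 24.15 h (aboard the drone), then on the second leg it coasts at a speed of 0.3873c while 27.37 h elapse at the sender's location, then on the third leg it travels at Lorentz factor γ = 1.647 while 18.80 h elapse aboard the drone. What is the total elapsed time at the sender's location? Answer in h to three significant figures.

Δt = 84.1 h

Leg 1: γ = 1/√(1 − 0.3518²) = 1/√0.8762 = 1.068; Δt_1 = 1.068 × 24.15 = 25.80 h.
Leg 2: 27.37 h is already measured at the sender's location.
Leg 3: γ = 1.647; Δt_3 = 1.647 × 18.80 = 30.96 h.
Total: 25.80 + 27.37 + 30.96 h.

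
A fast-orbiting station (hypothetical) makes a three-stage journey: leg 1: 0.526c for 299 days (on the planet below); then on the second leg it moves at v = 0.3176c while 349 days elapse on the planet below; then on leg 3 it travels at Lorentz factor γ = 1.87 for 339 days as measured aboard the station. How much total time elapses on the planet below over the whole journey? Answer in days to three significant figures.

Leg 1: 299 days is already measured on the planet below.
Leg 2: 349 days is already measured on the planet below.
Leg 3: γ = 1.87; Δt_3 = 1.870 × 339 = 633.9 days.
Total: 299.0 + 349.0 + 633.9 days.

Δt = 1280 days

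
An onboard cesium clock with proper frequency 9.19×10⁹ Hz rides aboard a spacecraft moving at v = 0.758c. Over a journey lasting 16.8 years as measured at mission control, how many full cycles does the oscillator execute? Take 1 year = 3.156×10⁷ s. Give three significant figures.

N = 3.18×10¹⁸

γ = 1/√(1 − 0.758²) = 1/√0.4254 = 1.533
The oscillator's own cycle count is N = f × τ where τ is the proper time aboard the spacecraft. τ = Δt/γ = 16.8/1.533 = 10.96 years = 3.458×10⁸ s.
N = 9.19×10⁹ × 3.458×10⁸ = 3.178×10¹⁸.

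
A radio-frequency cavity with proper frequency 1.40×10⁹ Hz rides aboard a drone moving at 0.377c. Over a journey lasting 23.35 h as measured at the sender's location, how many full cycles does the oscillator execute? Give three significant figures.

N = 1.09×10¹⁴

γ = 1/√(1 − 0.377²) = 1/√0.8579 = 1.080
The oscillator's own cycle count is N = f × τ where τ is the proper time aboard the drone. τ = Δt/γ = 23.35/1.080 = 21.63 h = 7.786×10⁴ s.
N = 1.40×10⁹ × 7.786×10⁴ = 1.090×10¹⁴.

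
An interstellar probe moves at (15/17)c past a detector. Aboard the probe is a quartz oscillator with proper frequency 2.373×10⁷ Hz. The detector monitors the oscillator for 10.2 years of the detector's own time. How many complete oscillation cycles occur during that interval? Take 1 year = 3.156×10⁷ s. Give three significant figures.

N = 3.59×10¹⁵

γ = 1/√(1 − (15/17)²) = 17/8 = 2.125
During 10.2 years of lab time, the oscillator's proper time advances by τ = Δt/γ = 10.2/2.125 = 4.800 years = 1.515×10⁸ s.
N = f × τ = 2.373×10⁷ × 1.515×10⁸ = 3.595×10¹⁵.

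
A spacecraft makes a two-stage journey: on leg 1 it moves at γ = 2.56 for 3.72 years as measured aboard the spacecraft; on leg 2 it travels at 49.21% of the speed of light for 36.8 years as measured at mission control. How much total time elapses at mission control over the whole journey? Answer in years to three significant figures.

Leg 1: γ = 2.56; Δt_1 = 2.560 × 3.72 = 9.523 years.
Leg 2: 36.8 years is already measured at mission control.
Total: 9.523 + 36.80 years.

Δt = 46.3 years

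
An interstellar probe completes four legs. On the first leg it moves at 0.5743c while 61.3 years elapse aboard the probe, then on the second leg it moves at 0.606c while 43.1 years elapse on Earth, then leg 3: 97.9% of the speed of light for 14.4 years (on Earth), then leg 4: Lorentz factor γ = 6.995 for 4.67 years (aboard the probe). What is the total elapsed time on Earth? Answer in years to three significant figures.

Leg 1: γ = 1/√(1 − 0.5743²) = 1/√0.6702 = 1.222; Δt_1 = 1.222 × 61.3 = 74.88 years.
Leg 2: 43.1 years is already measured on Earth.
Leg 3: 14.4 years is already measured on Earth.
Leg 4: γ = 6.995; Δt_4 = 6.995 × 4.67 = 32.67 years.
Total: 74.88 + 43.10 + 14.40 + 32.67 years.

Δt = 165 years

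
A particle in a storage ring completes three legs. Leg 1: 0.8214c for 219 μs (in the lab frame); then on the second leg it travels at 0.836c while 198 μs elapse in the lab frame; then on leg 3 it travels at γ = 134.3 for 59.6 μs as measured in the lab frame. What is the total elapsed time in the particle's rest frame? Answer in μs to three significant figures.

Leg 1: γ = 1/√(1 − 0.8214²) = 1/√0.3253 = 1.753; τ_1 = 219/1.753 = 124.9 μs.
Leg 2: γ = 1/√(1 − 0.836²) = 1/√0.3011 = 1.822; τ_2 = 198/1.822 = 108.6 μs.
Leg 3: γ = 134.3; τ_3 = 59.6/134.3 = 0.4438 μs.
Total: 124.9 + 108.6 + 0.4438 μs.

τ = 234 μs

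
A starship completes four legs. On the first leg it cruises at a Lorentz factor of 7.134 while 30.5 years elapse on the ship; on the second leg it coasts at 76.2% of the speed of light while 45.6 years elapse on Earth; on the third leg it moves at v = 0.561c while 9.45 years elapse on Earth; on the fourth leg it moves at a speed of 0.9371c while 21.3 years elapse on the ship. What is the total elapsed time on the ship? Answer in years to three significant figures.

τ = 89.2 years

Leg 1: 30.5 years is already measured on the ship.
Leg 2: β = 0.762; γ = 1/√(1 − 0.762²) = 1/√0.4194 = 1.544; τ_2 = 45.6/1.544 = 29.53 years.
Leg 3: γ = 1/√(1 − 0.561²) = 1/√0.6853 = 1.208; τ_3 = 9.45/1.208 = 7.823 years.
Leg 4: 21.3 years is already measured on the ship.
Total: 30.50 + 29.53 + 7.823 + 21.30 years.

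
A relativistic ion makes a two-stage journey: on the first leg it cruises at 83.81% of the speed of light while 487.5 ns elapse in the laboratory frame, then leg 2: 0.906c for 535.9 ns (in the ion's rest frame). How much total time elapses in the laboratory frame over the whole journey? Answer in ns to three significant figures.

Leg 1: 487.5 ns is already measured in the laboratory frame.
Leg 2: γ = 1/√(1 − 0.906²) = 1/√0.1792 = 2.363; Δt_2 = 2.363 × 535.9 = 1266 ns.
Total: 487.5 + 1266 ns.

Δt = 1750 ns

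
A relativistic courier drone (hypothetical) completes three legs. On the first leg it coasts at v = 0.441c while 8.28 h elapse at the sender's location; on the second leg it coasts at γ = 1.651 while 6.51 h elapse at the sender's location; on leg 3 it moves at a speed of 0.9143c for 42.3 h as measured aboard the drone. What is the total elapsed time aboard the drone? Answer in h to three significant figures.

τ = 53.7 h

Leg 1: γ = 1/√(1 − 0.441²) = 1/√0.8055 = 1.114; τ_1 = 8.28/1.114 = 7.431 h.
Leg 2: γ = 1.651; τ_2 = 6.51/1.651 = 3.943 h.
Leg 3: 42.3 h is already measured aboard the drone.
Total: 7.431 + 3.943 + 42.30 h.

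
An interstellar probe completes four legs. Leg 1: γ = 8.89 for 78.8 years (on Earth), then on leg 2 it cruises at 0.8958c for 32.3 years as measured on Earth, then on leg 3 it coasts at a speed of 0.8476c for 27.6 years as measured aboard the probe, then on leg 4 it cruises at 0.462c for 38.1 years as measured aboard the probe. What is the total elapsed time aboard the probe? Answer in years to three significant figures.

τ = 88.9 years

Leg 1: γ = 8.89; τ_1 = 78.8/8.890 = 8.864 years.
Leg 2: γ = 1/√(1 − 0.8958²) = 1/√0.1975 = 2.250; τ_2 = 32.3/2.250 = 14.36 years.
Leg 3: 27.6 years is already measured aboard the probe.
Leg 4: 38.1 years is already measured aboard the probe.
Total: 8.864 + 14.36 + 27.60 + 38.10 years.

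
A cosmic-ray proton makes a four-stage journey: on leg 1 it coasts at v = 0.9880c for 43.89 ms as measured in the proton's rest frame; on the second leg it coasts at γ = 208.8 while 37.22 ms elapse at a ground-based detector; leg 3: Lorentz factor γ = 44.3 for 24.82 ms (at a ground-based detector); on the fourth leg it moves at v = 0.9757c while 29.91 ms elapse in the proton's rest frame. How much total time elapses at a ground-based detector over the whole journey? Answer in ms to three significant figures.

Δt = 483 ms

Leg 1: γ = 1/√(1 − 0.9880²) = 1/√0.02386 = 6.474; Δt_1 = 6.474 × 43.89 = 284.2 ms.
Leg 2: 37.22 ms is already measured at a ground-based detector.
Leg 3: 24.82 ms is already measured at a ground-based detector.
Leg 4: γ = 1/√(1 − 0.9757²) = 1/√0.04801 = 4.564; Δt_4 = 4.564 × 29.91 = 136.5 ms.
Total: 284.2 + 37.22 + 24.82 + 136.5 ms.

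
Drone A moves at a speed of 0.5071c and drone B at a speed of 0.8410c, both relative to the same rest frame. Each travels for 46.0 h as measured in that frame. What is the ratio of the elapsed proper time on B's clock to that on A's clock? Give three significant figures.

A: γ = 1/√(1 − 0.5071²) = 1/√0.7428 = 1.160. B: γ = 1/√(1 − 0.8410²) = 1/√0.2927 = 1.848.
τ_A/τ_B = γ_B/γ_A = 1.848/1.160 = 1.593, so τ_B/τ_A = 0.6277.

τ_B/τ_A = 0.628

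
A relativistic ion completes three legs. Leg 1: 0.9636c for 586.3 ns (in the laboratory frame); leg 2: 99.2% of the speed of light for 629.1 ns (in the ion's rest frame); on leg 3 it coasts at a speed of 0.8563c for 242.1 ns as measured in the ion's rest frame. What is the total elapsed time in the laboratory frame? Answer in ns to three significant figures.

Δt = 6040 ns

Leg 1: 586.3 ns is already measured in the laboratory frame.
Leg 2: β = 0.992; γ = 1/√(1 − 0.992²) = 1/√0.01594 = 7.922; Δt_2 = 7.922 × 629.1 = 4983 ns.
Leg 3: γ = 1/√(1 − 0.8563²) = 1/√0.2668 = 1.936; Δt_3 = 1.936 × 242.1 = 468.8 ns.
Total: 586.3 + 4983 + 468.8 ns.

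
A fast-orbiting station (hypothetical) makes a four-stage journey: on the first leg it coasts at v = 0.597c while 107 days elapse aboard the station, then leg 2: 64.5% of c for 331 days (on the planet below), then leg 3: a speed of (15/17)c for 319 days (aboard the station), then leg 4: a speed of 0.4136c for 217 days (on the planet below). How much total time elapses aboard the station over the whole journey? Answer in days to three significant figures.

τ = 877 days

Leg 1: 107 days is already measured aboard the station.
Leg 2: β = 0.645; γ = 1/√(1 − 0.645²) = 1/√0.5840 = 1.309; τ_2 = 331/1.309 = 252.9 days.
Leg 3: 319 days is already measured aboard the station.
Leg 4: γ = 1/√(1 − 0.4136²) = 1/√0.8289 = 1.098; τ_4 = 217/1.098 = 197.6 days.
Total: 107.0 + 252.9 + 319.0 + 197.6 days.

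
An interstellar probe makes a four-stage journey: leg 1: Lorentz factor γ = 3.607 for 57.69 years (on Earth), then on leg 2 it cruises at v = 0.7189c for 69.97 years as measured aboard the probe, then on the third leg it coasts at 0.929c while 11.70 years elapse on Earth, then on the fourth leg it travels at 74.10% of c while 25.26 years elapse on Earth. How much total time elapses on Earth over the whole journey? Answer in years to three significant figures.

Δt = 195 years

Leg 1: 57.69 years is already measured on Earth.
Leg 2: γ = 1/√(1 − 0.7189²) = 1/√0.4832 = 1.439; Δt_2 = 1.439 × 69.97 = 100.7 years.
Leg 3: 11.70 years is already measured on Earth.
Leg 4: 25.26 years is already measured on Earth.
Total: 57.69 + 100.7 + 11.70 + 25.26 years.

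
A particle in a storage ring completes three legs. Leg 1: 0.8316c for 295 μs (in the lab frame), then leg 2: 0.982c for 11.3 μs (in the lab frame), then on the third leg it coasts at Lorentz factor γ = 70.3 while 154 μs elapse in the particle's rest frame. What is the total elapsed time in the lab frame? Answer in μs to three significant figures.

Leg 1: 295 μs is already measured in the lab frame.
Leg 2: 11.3 μs is already measured in the lab frame.
Leg 3: γ = 70.3; Δt_3 = 70.30 × 154 = 1.083×10⁴ μs.
Total: 295.0 + 11.30 + 1.083×10⁴ μs.

Δt = 1.11×10⁴ μs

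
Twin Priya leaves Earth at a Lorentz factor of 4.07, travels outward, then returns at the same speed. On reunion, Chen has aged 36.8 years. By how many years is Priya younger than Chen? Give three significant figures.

γ = 4.07
Priya's elapsed proper time: τ = 36.8/4.070 = 9.042 years.
Age gap = Δt − τ = 36.8 − 9.042 years.

Δt − τ = 27.8 years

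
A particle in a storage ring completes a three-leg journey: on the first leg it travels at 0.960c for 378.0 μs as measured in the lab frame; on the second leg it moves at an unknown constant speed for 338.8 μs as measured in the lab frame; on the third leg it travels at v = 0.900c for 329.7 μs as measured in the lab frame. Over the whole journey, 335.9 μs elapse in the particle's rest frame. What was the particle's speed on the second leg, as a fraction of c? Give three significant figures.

Leg 1: γ = 1/√(1 − 0.960²) = 25/7 ≈ 3.571; τ_1 = 378.0/3.571 = 105.8 μs.
Leg 2: speed unknown; τ_2 = 338.8/γ_2.
Leg 3: γ = 1/√(1 − 0.900²) = 1/√0.1900 = 2.294; τ_3 = 329.7/2.294 = 143.7 μs.
Total proper time: 105.8 + τ_2 + 143.7 = 335.9, so τ_2 = 335.9 − 249.6 = 86.35 μs.
γ_2 = 338.8/86.35 = 3.924; β = √(1 − 1/γ²) = √0.9350.

β = 0.967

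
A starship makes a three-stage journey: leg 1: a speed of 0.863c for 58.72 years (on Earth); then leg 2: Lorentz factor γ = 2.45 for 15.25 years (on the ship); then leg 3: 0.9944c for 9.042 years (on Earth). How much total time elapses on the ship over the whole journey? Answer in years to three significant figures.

τ = 45.9 years

Leg 1: γ = 1/√(1 − 0.863²) = 1/√0.2552 = 1.979; τ_1 = 58.72/1.979 = 29.67 years.
Leg 2: 15.25 years is already measured on the ship.
Leg 3: γ = 1/√(1 − 0.9944²) = 1/√0.01117 = 9.462; τ_3 = 9.042/9.462 = 0.9556 years.
Total: 29.67 + 15.25 + 0.9556 years.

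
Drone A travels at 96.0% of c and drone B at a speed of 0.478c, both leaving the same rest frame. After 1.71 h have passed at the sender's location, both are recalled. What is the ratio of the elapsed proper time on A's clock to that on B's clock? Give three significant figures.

A: β = 0.960; γ = 1/√(1 − 0.960²) = 1/√0.07840 = 3.571. B: γ = 1/√(1 − 0.478²) = 1/√0.7715 = 1.138.
τ_A/τ_B = γ_B/γ_A = 1.138/3.571 = 0.3188, so τ_A/τ_B = 0.3188.

τ_A/τ_B = 0.319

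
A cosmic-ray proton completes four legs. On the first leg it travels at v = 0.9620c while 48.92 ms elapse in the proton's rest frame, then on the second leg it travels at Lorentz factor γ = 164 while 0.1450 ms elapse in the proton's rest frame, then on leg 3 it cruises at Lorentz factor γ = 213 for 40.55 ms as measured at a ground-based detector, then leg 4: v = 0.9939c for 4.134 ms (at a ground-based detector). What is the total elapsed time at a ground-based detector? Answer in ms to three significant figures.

Δt = 248 ms

Leg 1: γ = 1/√(1 − 0.9620²) = 1/√0.07456 = 3.662; Δt_1 = 3.662 × 48.92 = 179.2 ms.
Leg 2: γ = 164; Δt_2 = 164.0 × 0.1450 = 23.78 ms.
Leg 3: 40.55 ms is already measured at a ground-based detector.
Leg 4: 4.134 ms is already measured at a ground-based detector.
Total: 179.2 + 23.78 + 40.55 + 4.134 ms.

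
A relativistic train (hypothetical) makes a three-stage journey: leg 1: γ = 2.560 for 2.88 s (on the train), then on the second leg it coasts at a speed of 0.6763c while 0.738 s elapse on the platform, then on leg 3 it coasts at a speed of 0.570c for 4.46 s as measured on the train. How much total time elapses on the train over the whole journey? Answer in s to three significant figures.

Leg 1: 2.88 s is already measured on the train.
Leg 2: γ = 1/√(1 − 0.6763²) = 1/√0.5426 = 1.358; τ_2 = 0.738/1.358 = 0.5436 s.
Leg 3: 4.46 s is already measured on the train.
Total: 2.880 + 0.5436 + 4.460 s.

τ = 7.88 s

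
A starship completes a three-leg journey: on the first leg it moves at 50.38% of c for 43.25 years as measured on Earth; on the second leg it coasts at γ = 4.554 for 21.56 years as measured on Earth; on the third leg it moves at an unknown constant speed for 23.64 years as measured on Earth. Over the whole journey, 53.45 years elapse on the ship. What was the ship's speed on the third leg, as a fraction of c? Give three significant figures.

β = 0.877

Leg 1: β = 0.5038; γ = 1/√(1 − 0.5038²) = 1/√0.7462 = 1.158; τ_1 = 43.25/1.158 = 37.36 years.
Leg 2: γ = 4.554; τ_2 = 21.56/4.554 = 4.734 years.
Leg 3: speed unknown; τ_3 = 23.64/γ_3.
Total proper time: 37.36 + 4.734 + τ_3 = 53.45, so τ_3 = 53.45 − 42.09 = 11.36 years.
γ_3 = 23.64/11.36 = 2.082; β = √(1 − 1/γ²) = √0.7693.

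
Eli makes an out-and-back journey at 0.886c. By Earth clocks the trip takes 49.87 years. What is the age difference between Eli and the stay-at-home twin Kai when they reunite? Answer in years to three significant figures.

γ = 1/√(1 − 0.886²) = 1/√0.2150 = 2.157
Eli's elapsed proper time: τ = 49.87/2.157 = 23.12 years.
Age gap = Δt − τ = 49.87 − 23.12 years.

Δt − τ = 26.7 years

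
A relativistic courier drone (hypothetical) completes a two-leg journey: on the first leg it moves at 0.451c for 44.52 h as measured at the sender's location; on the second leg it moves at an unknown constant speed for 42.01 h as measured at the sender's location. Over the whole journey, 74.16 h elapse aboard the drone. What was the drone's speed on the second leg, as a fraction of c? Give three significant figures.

Leg 1: γ = 1/√(1 − 0.451²) = 1/√0.7966 = 1.120; τ_1 = 44.52/1.120 = 39.74 h.
Leg 2: speed unknown; τ_2 = 42.01/γ_2.
Total proper time: 39.74 + τ_2 = 74.16, so τ_2 = 74.16 − 39.74 = 34.42 h.
γ_2 = 42.01/34.42 = 1.220; β = √(1 − 1/γ²) = √0.3285.

β = 0.573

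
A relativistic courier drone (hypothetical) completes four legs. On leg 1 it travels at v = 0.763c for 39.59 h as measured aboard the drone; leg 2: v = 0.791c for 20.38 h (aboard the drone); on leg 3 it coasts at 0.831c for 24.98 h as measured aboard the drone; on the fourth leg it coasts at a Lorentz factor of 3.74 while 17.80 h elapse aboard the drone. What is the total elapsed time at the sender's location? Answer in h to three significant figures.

Δt = 206 h

Leg 1: γ = 1/√(1 − 0.763²) = 1/√0.4178 = 1.547; Δt_1 = 1.547 × 39.59 = 61.25 h.
Leg 2: γ = 1/√(1 − 0.791²) = 1/√0.3743 = 1.634; Δt_2 = 1.634 × 20.38 = 33.31 h.
Leg 3: γ = 1/√(1 − 0.831²) = 1/√0.3094 = 1.798; Δt_3 = 1.798 × 24.98 = 44.91 h.
Leg 4: γ = 3.74; Δt_4 = 3.740 × 17.80 = 66.57 h.
Total: 61.25 + 33.31 + 44.91 + 66.57 h.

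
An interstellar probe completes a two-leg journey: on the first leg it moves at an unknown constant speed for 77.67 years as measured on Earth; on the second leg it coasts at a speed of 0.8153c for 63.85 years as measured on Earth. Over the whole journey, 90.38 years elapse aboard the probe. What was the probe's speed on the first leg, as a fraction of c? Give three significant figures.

Leg 1: speed unknown; τ_1 = 77.67/γ_1.
Leg 2: γ = 1/√(1 − 0.8153²) = 1/√0.3353 = 1.727; τ_2 = 63.85/1.727 = 36.97 years.
Total proper time: τ_1 + 36.97 = 90.38, so τ_1 = 90.38 − 36.97 = 53.41 years.
γ_1 = 77.67/53.41 = 1.454; β = √(1 − 1/γ²) = √0.5272.

β = 0.726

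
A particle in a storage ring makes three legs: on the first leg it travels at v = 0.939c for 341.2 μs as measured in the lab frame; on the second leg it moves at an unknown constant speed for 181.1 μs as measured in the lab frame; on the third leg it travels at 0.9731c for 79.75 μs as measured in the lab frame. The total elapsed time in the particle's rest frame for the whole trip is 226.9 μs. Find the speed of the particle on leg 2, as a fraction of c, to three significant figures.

Leg 1: γ = 1/√(1 − 0.939²) = 1/√0.1183 = 2.908; τ_1 = 341.2/2.908 = 117.3 μs.
Leg 2: speed unknown; τ_2 = 181.1/γ_2.
Leg 3: γ = 1/√(1 − 0.9731²) = 1/√0.05308 = 4.341; τ_3 = 79.75/4.341 = 18.37 μs.
Total proper time: 117.3 + τ_2 + 18.37 = 226.9, so τ_2 = 226.9 − 135.7 = 91.18 μs.
γ_2 = 181.1/91.18 = 1.986; β = √(1 − 1/γ²) = √0.7465.

β = 0.864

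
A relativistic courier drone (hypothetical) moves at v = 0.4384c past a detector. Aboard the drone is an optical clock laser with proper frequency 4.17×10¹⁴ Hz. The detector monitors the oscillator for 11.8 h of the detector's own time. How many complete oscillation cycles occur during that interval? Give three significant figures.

N = 1.59×10¹⁹

γ = 1/√(1 − 0.4384²) = 1/√0.8078 = 1.113
During 11.8 h of lab time, the oscillator's proper time advances by τ = Δt/γ = 11.8/1.113 = 10.61 h = 3.818×10⁴ s.
N = f × τ = 4.17×10¹⁴ × 3.818×10⁴ = 1.592×10¹⁹.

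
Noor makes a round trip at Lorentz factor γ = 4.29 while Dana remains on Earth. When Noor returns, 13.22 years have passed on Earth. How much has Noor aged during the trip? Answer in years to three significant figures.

τ = 3.08 years

γ = 4.29
Noor's clock measures proper time along the trip: τ = Δt/γ = 13.22/4.290 years.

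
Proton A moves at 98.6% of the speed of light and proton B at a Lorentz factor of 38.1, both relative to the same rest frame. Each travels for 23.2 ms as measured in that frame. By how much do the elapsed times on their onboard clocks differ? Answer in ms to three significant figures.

A: β = 0.986; γ = 1/√(1 − 0.986²) = 1/√0.02780 = 5.997; τ_A = 23.2/5.997 = 3.868 ms.
B: γ = 38.1; τ_B = 23.2/38.10 = 0.6089 ms.

|τ_A − τ_B| = 3.26 ms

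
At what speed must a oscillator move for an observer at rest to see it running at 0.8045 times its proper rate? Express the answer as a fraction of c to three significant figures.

Rate ratio = 1/γ, so γ = 1/0.8045 = 1.243.
β = √(1 − 1/γ²) = √(1 − 0.8045²) = √0.3528

β = 0.594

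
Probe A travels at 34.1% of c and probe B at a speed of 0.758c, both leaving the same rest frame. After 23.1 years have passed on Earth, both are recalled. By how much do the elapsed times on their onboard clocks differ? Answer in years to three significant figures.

A: β = 0.341; γ = 1/√(1 − 0.341²) = 1/√0.8837 = 1.064; τ_A = 23.1/1.064 = 21.72 years.
B: γ = 1/√(1 − 0.758²) = 1/√0.4254 = 1.533; τ_B = 23.1/1.533 = 15.07 years.

|τ_A − τ_B| = 6.65 years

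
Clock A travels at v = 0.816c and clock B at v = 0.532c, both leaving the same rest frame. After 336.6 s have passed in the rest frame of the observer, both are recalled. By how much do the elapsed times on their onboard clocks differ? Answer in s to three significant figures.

|τ_A − τ_B| = 90.4 s

A: γ = 1/√(1 − 0.816²) = 1/√0.3341 = 1.730; τ_A = 336.6/1.730 = 194.6 s.
B: γ = 1/√(1 − 0.532²) = 1/√0.7170 = 1.181; τ_B = 336.6/1.181 = 285.0 s.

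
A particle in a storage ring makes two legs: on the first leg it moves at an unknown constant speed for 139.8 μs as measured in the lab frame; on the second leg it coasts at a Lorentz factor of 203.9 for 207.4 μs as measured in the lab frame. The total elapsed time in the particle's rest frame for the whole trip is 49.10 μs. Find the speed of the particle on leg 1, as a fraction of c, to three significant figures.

Leg 1: speed unknown; τ_1 = 139.8/γ_1.
Leg 2: γ = 203.9; τ_2 = 207.4/203.9 = 1.017 μs.
Total proper time: τ_1 + 1.017 = 49.10, so τ_1 = 49.10 − 1.017 = 48.08 μs.
γ_1 = 139.8/48.08 = 2.907; β = √(1 − 1/γ²) = √0.8817.

β = 0.939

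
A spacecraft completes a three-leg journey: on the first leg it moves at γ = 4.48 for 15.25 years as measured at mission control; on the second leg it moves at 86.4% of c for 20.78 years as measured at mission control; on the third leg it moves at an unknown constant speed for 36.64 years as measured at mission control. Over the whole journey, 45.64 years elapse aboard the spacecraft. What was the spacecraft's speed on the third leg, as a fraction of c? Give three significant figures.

β = 0.498

Leg 1: γ = 4.48; τ_1 = 15.25/4.480 = 3.404 years.
Leg 2: β = 0.864; γ = 1/√(1 − 0.864²) = 1/√0.2535 = 1.986; τ_2 = 20.78/1.986 = 10.46 years.
Leg 3: speed unknown; τ_3 = 36.64/γ_3.
Total proper time: 3.404 + 10.46 + τ_3 = 45.64, so τ_3 = 45.64 − 13.87 = 31.77 years.
γ_3 = 36.64/31.77 = 1.153; β = √(1 − 1/γ²) = √0.2480.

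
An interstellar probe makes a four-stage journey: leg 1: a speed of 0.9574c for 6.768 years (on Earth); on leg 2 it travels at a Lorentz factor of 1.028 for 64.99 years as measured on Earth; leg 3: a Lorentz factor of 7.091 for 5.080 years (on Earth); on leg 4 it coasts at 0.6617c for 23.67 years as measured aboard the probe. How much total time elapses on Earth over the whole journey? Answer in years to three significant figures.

Δt = 108 years

Leg 1: 6.768 years is already measured on Earth.
Leg 2: 64.99 years is already measured on Earth.
Leg 3: 5.080 years is already measured on Earth.
Leg 4: γ = 1/√(1 − 0.6617²) = 1/√0.5622 = 1.334; Δt_4 = 1.334 × 23.67 = 31.57 years.
Total: 6.768 + 64.99 + 5.080 + 31.57 years.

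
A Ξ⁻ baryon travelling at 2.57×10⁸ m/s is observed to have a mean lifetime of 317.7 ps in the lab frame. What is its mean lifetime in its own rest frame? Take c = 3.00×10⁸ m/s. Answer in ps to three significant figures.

β = 2.57×10⁸/3.00×10⁸ = 0.8567; γ = 1/√(1 − 0.8567²) = 1.938
The lab-frame lifetime is the dilated interval; the proper lifetime is τ₀ = Δt/γ = 317.7/1.938 ps.

τ₀ = 164 ps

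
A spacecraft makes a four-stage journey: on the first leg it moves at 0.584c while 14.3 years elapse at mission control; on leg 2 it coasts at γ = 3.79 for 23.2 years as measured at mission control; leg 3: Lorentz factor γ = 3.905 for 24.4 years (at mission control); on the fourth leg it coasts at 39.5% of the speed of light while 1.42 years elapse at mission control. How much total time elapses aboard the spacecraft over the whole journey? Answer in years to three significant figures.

τ = 25.3 years

Leg 1: γ = 1/√(1 − 0.584²) = 1/√0.6589 = 1.232; τ_1 = 14.3/1.232 = 11.61 years.
Leg 2: γ = 3.79; τ_2 = 23.2/3.790 = 6.121 years.
Leg 3: γ = 3.905; τ_3 = 24.4/3.905 = 6.248 years.
Leg 4: β = 0.395; γ = 1/√(1 − 0.395²) = 1/√0.8440 = 1.089; τ_4 = 1.42/1.089 = 1.305 years.
Total: 11.61 + 6.121 + 6.248 + 1.305 years.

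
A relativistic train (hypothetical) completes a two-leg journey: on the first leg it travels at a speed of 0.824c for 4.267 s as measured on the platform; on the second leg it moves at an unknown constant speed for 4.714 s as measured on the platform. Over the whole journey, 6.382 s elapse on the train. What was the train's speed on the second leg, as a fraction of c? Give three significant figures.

β = 0.541

Leg 1: γ = 1/√(1 − 0.824²) = 1/√0.3210 = 1.765; τ_1 = 4.267/1.765 = 2.418 s.
Leg 2: speed unknown; τ_2 = 4.714/γ_2.
Total proper time: 2.418 + τ_2 = 6.382, so τ_2 = 6.382 − 2.418 = 3.964 s.
γ_2 = 4.714/3.964 = 1.189; β = √(1 − 1/γ²) = √0.2928.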